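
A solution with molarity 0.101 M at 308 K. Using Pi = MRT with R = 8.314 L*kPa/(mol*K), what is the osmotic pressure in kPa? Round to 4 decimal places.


Osmotic pressure (van't Hoff): Pi = M*R*T.
RT = 8.314 * 308 = 2560.712
Pi = 0.101 * 2560.712
Pi = 258.631912 kPa, rounded to 4 dp:

258.6319 kPa


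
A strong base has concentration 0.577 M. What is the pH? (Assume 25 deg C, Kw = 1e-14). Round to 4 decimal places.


A strong base dissociates completely, so [OH-] equals the given concentration.
pOH = -log10([OH-]) = -log10(0.577) = 0.238824
pH = 14 - pOH = 14 - 0.238824
pH = 13.761176, rounded to 4 dp:

13.7612


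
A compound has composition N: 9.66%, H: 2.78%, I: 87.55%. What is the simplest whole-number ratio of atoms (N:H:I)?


Assume 100 g of compound, divide each mass% by atomic mass to get moles, then normalize by the smallest to get a raw atom ratio.
Moles per 100 g: N: 9.66/14.007 = 0.6897, H: 2.78/1.008 = 2.7579, I: 87.55/126.904 = 0.6899
Raw ratio (divide by min = 0.6897): N: 1.0, H: 3.999, I: 1.0
Multiply by 1 to clear fractions: N: 1.0 ~= 1, H: 3.999 ~= 4, I: 1.0 ~= 1
Reduce by GCD to get the simplest whole-number ratio:

1:4:1


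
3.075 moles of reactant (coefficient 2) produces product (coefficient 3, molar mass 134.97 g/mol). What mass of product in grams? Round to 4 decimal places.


Use the coefficient ratio to convert reactant moles to product moles, then multiply by the product's molar mass.
moles_P = moles_R * (coeff_P / coeff_R) = 3.075 * (3/2) = 4.6125
mass_P = moles_P * M_P = 4.6125 * 134.97
mass_P = 622.549125 g, rounded to 4 dp:

622.5491 g


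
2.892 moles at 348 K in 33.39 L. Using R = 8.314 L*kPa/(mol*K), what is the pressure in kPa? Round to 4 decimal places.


PV = nRT, solve for P = nRT / V.
nRT = 2.892 * 8.314 * 348 = 8367.3426
P = 8367.3426 / 33.39
P = 250.59426774 kPa, rounded to 4 dp:

250.5943 kPa


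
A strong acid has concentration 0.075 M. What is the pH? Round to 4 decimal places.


A strong acid dissociates completely, so [H+] equals the given concentration.
pH = -log10([H+]) = -log10(0.075)
pH = 1.12493874, rounded to 4 dp:

1.1249


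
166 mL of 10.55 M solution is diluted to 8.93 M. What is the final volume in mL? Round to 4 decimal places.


Dilution: M1*V1 = M2*V2, solve for V2.
V2 = M1*V1 / M2
V2 = 10.55 * 166 / 8.93
V2 = 1751.3 / 8.93
V2 = 196.11422172 mL, rounded to 4 dp:

196.1142 mL


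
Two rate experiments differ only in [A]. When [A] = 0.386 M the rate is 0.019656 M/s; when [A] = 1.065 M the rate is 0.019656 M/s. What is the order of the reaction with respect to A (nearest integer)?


Rate is proportional to [A]^n, so rate2/rate1 = ([A]2/[A]1)^n. Take logs to solve for n.
rate2/rate1 = 0.019656 / 0.019656 = 1.0
[A]2/[A]1 = 1.065 / 0.386 = 2.7591
n = ln(1.0) / ln(2.7591) = 0.0
Nearest integer order:

0


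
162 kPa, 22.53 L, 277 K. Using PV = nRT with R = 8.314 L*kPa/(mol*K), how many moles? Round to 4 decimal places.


PV = nRT, solve for n = PV / (RT).
PV = 162 * 22.53 = 3649.86
RT = 8.314 * 277 = 2302.978
n = 3649.86 / 2302.978
n = 1.58484362 mol, rounded to 4 dp:

1.5848 mol


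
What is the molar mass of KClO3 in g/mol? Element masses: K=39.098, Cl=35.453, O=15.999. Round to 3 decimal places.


M = sum(count * atomic_mass) over atoms.
M = 1*39.098 + 1*35.453 + 3*15.999
M = 39.098 + 35.453 + 47.997
M = 122.548 g/mol, rounded to 3 dp:

122.548 g/mol


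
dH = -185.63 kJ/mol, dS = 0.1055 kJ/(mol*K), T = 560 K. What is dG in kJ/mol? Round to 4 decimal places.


Gibbs: dG = dH - T*dS (consistent units, dS already in kJ/(mol*K)).
T*dS = 560 * 0.1055 = 59.08
dG = -185.63 - (59.08)
dG = -244.71 kJ/mol, rounded to 4 dp:

-244.7100 kJ/mol


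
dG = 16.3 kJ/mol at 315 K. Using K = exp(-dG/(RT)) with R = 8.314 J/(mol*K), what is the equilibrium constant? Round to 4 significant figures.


dG is in kJ/mol; multiply by 1000 to match R in J/(mol*K).
RT = 8.314 * 315 = 2618.91 J/mol
exponent = -dG*1000 / (RT) = -(16.3*1000) / 2618.91 = -6.2239634
K = exp(-6.2239634)
K = 0.0019813766, rounded to 4 significant figures:

0.001981


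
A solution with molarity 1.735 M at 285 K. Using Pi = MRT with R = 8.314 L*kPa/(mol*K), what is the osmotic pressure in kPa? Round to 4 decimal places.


Osmotic pressure (van't Hoff): Pi = M*R*T.
RT = 8.314 * 285 = 2369.49
Pi = 1.735 * 2369.49
Pi = 4111.06515 kPa, rounded to 4 dp:

4111.0652 kPa


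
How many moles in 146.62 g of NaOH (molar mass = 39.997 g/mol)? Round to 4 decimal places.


n = mass / M
n = 146.62 / 39.997
n = 3.66577493 mol, rounded to 4 dp:

3.6658 mol


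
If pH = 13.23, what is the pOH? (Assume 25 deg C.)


At 25 deg C, pH + pOH = 14.
pOH = 14 - pH = 14 - 13.23
pOH = 0.77:

0.77


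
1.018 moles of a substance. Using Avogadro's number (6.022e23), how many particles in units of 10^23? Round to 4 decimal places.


N = n * NA, then divide by 1e23 for the requested units.
N / 1e23 = n * 6.022
N / 1e23 = 1.018 * 6.022
N / 1e23 = 6.130396, rounded to 4 dp:

6.1304


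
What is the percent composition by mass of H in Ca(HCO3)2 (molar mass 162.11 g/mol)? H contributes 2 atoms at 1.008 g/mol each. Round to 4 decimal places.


pct = 100 * (n_elem * M_elem) / M_total
mass_contribution = 2 * 1.008 = 2.016 g/mol
pct = 100 * 2.016 / 162.11
pct = 1.24360002 %, rounded to 4 dp:

1.2436 %


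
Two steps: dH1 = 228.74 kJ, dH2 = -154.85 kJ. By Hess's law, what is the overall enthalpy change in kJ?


Hess's law: enthalpy is a state function, so add the step enthalpies.
dH_total = dH1 + dH2 = 228.74 + (-154.85)
dH_total = 73.89 kJ:

73.89 kJ


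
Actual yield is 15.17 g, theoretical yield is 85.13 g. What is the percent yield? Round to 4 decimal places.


% yield = 100 * actual / theoretical
% yield = 100 * 15.17 / 85.13
% yield = 17.819805 %, rounded to 4 dp:

17.8198 %


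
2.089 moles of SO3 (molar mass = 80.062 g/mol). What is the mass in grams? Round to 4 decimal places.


mass = n * M
mass = 2.089 * 80.062
mass = 167.249518 g, rounded to 4 dp:

167.2495 g


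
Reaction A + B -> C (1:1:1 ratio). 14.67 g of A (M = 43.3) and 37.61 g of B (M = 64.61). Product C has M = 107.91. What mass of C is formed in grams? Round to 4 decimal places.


Find moles of each reactant; the smaller value is the limiting reagent in a 1:1:1 reaction, so moles_C equals moles of the limiter.
n_A = mass_A / M_A = 14.67 / 43.3 = 0.338799 mol
n_B = mass_B / M_B = 37.61 / 64.61 = 0.582108 mol
Limiting reagent: A (smaller), n_limiting = 0.338799 mol
mass_C = n_limiting * M_C = 0.338799 * 107.91
mass_C = 36.55980009 g, rounded to 4 dp:

36.5598 g


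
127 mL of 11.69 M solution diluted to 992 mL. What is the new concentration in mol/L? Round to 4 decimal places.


Dilution: M1*V1 = M2*V2, solve for M2.
M2 = M1*V1 / V2
M2 = 11.69 * 127 / 992
M2 = 1484.63 / 992
M2 = 1.49660282 mol/L, rounded to 4 dp:

1.4966 mol/L


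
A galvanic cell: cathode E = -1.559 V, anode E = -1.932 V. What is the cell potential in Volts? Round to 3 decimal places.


Standard cell potential: E_cell = E_cathode - E_anode.
E_cell = -1.559 - (-1.932)
E_cell = 0.373 V, rounded to 3 dp:

0.373 V


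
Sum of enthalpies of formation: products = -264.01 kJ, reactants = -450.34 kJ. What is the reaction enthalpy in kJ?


dH_rxn = sum(dH_f products) - sum(dH_f reactants)
dH_rxn = -264.01 - (-450.34)
dH_rxn = 186.33 kJ:

186.33 kJ


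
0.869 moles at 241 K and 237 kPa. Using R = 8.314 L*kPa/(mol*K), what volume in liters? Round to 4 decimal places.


PV = nRT, solve for V = nRT / P.
nRT = 0.869 * 8.314 * 241 = 1741.1927
V = 1741.1927 / 237
V = 7.34680464 L, rounded to 4 dp:

7.3468 L


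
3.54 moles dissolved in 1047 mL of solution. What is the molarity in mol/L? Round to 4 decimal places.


Convert volume to liters: V_L = V_mL / 1000.
V_L = 1047 / 1000 = 1.047 L
M = n / V_L = 3.54 / 1.047
M = 3.38108883 mol/L, rounded to 4 dp:

3.3811 mol/L


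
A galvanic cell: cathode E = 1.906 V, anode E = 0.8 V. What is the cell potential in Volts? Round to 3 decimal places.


Standard cell potential: E_cell = E_cathode - E_anode.
E_cell = 1.906 - (0.8)
E_cell = 1.106 V, rounded to 3 dp:

1.106 V


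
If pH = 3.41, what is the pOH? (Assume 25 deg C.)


At 25 deg C, pH + pOH = 14.
pOH = 14 - pH = 14 - 3.41
pOH = 10.59:

10.59


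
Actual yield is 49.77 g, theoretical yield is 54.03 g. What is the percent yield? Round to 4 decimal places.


% yield = 100 * actual / theoretical
% yield = 100 * 49.77 / 54.03
% yield = 92.11549139 %, rounded to 4 dp:

92.1155 %


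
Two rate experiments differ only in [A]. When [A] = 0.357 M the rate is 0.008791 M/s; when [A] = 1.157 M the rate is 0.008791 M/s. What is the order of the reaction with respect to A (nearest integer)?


Rate is proportional to [A]^n, so rate2/rate1 = ([A]2/[A]1)^n. Take logs to solve for n.
rate2/rate1 = 0.008791 / 0.008791 = 1.0
[A]2/[A]1 = 1.157 / 0.357 = 3.2409
n = ln(1.0) / ln(3.2409) = 0.0
Nearest integer order:

0


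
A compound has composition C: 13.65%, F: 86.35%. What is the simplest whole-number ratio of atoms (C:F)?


Assume 100 g of compound, divide each mass% by atomic mass to get moles, then normalize by the smallest to get a raw atom ratio.
Moles per 100 g: C: 13.65/12.011 = 1.1365, F: 86.35/18.998 = 4.5452
Raw ratio (divide by min = 1.1365): C: 1.0, F: 3.999
Multiply by 1 to clear fractions: C: 1.0 ~= 1, F: 3.999 ~= 4
Reduce by GCD to get the simplest whole-number ratio:

1:4


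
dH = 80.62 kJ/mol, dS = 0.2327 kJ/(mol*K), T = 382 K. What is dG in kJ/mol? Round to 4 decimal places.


Gibbs: dG = dH - T*dS (consistent units, dS already in kJ/(mol*K)).
T*dS = 382 * 0.2327 = 88.8914
dG = 80.62 - (88.8914)
dG = -8.2714 kJ/mol, rounded to 4 dp:

-8.2714 kJ/mol


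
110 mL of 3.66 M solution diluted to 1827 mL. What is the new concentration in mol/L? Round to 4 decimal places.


Dilution: M1*V1 = M2*V2, solve for M2.
M2 = M1*V1 / V2
M2 = 3.66 * 110 / 1827
M2 = 402.6 / 1827
M2 = 0.22036125 mol/L, rounded to 4 dp:

0.2204 mol/L


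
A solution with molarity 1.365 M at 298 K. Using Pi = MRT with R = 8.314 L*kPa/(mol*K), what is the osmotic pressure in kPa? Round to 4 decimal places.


Osmotic pressure (van't Hoff): Pi = M*R*T.
RT = 8.314 * 298 = 2477.572
Pi = 1.365 * 2477.572
Pi = 3381.88578 kPa, rounded to 4 dp:

3381.8858 kPa


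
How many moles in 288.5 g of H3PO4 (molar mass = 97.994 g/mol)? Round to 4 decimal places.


n = mass / M
n = 288.5 / 97.994
n = 2.9440578 mol, rounded to 4 dp:

2.9441 mol


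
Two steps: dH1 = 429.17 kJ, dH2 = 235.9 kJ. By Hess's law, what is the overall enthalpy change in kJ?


Hess's law: enthalpy is a state function, so add the step enthalpies.
dH_total = dH1 + dH2 = 429.17 + (235.9)
dH_total = 665.07 kJ:

665.07 kJ


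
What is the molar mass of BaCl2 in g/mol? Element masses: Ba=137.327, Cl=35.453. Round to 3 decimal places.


M = sum(count * atomic_mass) over atoms.
M = 1*137.327 + 2*35.453
M = 137.327 + 70.906
M = 208.233 g/mol, rounded to 3 dp:

208.233 g/mol


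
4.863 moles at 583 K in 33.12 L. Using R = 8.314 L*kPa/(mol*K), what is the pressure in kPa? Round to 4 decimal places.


PV = nRT, solve for P = nRT / V.
nRT = 4.863 * 8.314 * 583 = 23571.2625
P = 23571.2625 / 33.12
P = 711.69270833 kPa, rounded to 4 dp:

711.6927 kPa


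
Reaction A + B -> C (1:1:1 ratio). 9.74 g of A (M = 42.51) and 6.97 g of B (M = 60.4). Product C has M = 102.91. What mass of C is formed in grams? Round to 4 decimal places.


Find moles of each reactant; the smaller value is the limiting reagent in a 1:1:1 reaction, so moles_C equals moles of the limiter.
n_A = mass_A / M_A = 9.74 / 42.51 = 0.229123 mol
n_B = mass_B / M_B = 6.97 / 60.4 = 0.115397 mol
Limiting reagent: B (smaller), n_limiting = 0.115397 mol
mass_C = n_limiting * M_C = 0.115397 * 102.91
mass_C = 11.87550527 g, rounded to 4 dp:

11.8755 g


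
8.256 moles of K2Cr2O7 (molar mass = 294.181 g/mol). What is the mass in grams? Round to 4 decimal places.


mass = n * M
mass = 8.256 * 294.181
mass = 2428.758336 g, rounded to 4 dp:

2428.7583 g


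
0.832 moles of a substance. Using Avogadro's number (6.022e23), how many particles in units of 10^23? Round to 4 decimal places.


N = n * NA, then divide by 1e23 for the requested units.
N / 1e23 = n * 6.022
N / 1e23 = 0.832 * 6.022
N / 1e23 = 5.010304, rounded to 4 dp:

5.0103


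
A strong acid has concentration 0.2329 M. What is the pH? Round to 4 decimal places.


A strong acid dissociates completely, so [H+] equals the given concentration.
pH = -log10([H+]) = -log10(0.2329)
pH = 0.63283051, rounded to 4 dp:

0.6328


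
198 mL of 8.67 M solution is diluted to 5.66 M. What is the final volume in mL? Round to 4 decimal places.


Dilution: M1*V1 = M2*V2, solve for V2.
V2 = M1*V1 / M2
V2 = 8.67 * 198 / 5.66
V2 = 1716.66 / 5.66
V2 = 303.29681979 mL, rounded to 4 dp:

303.2968 mL


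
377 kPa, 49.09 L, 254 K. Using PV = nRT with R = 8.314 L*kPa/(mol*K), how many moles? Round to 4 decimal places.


PV = nRT, solve for n = PV / (RT).
PV = 377 * 49.09 = 18506.93
RT = 8.314 * 254 = 2111.756
n = 18506.93 / 2111.756
n = 8.76376343 mol, rounded to 4 dp:

8.7638 mol


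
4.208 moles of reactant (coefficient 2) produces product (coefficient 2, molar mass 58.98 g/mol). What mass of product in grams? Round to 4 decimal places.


Use the coefficient ratio to convert reactant moles to product moles, then multiply by the product's molar mass.
moles_P = moles_R * (coeff_P / coeff_R) = 4.208 * (2/2) = 4.208
mass_P = moles_P * M_P = 4.208 * 58.98
mass_P = 248.18784 g, rounded to 4 dp:

248.1878 g


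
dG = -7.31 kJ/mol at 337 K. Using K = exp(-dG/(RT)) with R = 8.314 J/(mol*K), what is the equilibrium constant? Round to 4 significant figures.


dG is in kJ/mol; multiply by 1000 to match R in J/(mol*K).
RT = 8.314 * 337 = 2801.818 J/mol
exponent = -dG*1000 / (RT) = -(-7.31*1000) / 2801.818 = 2.60902029
K = exp(2.60902029)
K = 13.585734, rounded to 4 significant figures:

13.59


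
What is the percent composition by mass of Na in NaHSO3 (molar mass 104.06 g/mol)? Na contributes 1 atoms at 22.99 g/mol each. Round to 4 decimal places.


pct = 100 * (n_elem * M_elem) / M_total
mass_contribution = 1 * 22.99 = 22.99 g/mol
pct = 100 * 22.99 / 104.06
pct = 22.09302326 %, rounded to 4 dp:

22.0930 %


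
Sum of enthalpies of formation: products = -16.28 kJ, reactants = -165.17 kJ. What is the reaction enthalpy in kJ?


dH_rxn = sum(dH_f products) - sum(dH_f reactants)
dH_rxn = -16.28 - (-165.17)
dH_rxn = 148.89 kJ:

148.89 kJ


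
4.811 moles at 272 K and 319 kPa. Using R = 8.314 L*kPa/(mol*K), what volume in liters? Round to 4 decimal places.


PV = nRT, solve for V = nRT / P.
nRT = 4.811 * 8.314 * 272 = 10879.6339
V = 10879.6339 / 319
V = 34.10543542 L, rounded to 4 dp:

34.1054 L


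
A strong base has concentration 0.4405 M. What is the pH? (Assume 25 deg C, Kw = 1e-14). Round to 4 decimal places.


A strong base dissociates completely, so [OH-] equals the given concentration.
pOH = -log10([OH-]) = -log10(0.4405) = 0.356054
pH = 14 - pOH = 14 - 0.356054
pH = 13.643946, rounded to 4 dp:

13.6439


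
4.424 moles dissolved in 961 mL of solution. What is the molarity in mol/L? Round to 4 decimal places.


Convert volume to liters: V_L = V_mL / 1000.
V_L = 961 / 1000 = 0.961 L
M = n / V_L = 4.424 / 0.961
M = 4.60353798 mol/L, rounded to 4 dp:

4.6035 mol/L


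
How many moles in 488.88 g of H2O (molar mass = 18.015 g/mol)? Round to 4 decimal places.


n = mass / M
n = 488.88 / 18.015
n = 27.13738551 mol, rounded to 4 dp:

27.1374 mol


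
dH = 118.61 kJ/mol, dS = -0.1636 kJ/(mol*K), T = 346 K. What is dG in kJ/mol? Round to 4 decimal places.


Gibbs: dG = dH - T*dS (consistent units, dS already in kJ/(mol*K)).
T*dS = 346 * -0.1636 = -56.6056
dG = 118.61 - (-56.6056)
dG = 175.2156 kJ/mol, rounded to 4 dp:

175.2156 kJ/mol


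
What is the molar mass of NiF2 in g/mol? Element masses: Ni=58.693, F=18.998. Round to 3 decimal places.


M = sum(count * atomic_mass) over atoms.
M = 1*58.693 + 2*18.998
M = 58.693 + 37.996
M = 96.689 g/mol, rounded to 3 dp:

96.689 g/mol


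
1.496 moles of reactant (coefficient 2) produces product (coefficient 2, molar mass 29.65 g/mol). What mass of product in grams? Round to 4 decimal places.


Use the coefficient ratio to convert reactant moles to product moles, then multiply by the product's molar mass.
moles_P = moles_R * (coeff_P / coeff_R) = 1.496 * (2/2) = 1.496
mass_P = moles_P * M_P = 1.496 * 29.65
mass_P = 44.3564 g, rounded to 4 dp:

44.3564 g


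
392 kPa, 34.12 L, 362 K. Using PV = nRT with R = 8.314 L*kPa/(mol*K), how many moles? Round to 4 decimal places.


PV = nRT, solve for n = PV / (RT).
PV = 392 * 34.12 = 13375.04
RT = 8.314 * 362 = 3009.668
n = 13375.04 / 3009.668
n = 4.44402506 mol, rounded to 4 dp:

4.4440 mol


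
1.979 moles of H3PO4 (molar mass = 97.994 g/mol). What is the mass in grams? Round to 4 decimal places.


mass = n * M
mass = 1.979 * 97.994
mass = 193.930126 g, rounded to 4 dp:

193.9301 g


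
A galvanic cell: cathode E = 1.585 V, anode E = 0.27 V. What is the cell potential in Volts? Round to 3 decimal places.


Standard cell potential: E_cell = E_cathode - E_anode.
E_cell = 1.585 - (0.27)
E_cell = 1.315 V, rounded to 3 dp:

1.315 V


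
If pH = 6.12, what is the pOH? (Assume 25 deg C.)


At 25 deg C, pH + pOH = 14.
pOH = 14 - pH = 14 - 6.12
pOH = 7.88:

7.88


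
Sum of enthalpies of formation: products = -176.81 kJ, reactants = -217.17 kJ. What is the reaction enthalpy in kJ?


dH_rxn = sum(dH_f products) - sum(dH_f reactants)
dH_rxn = -176.81 - (-217.17)
dH_rxn = 40.36 kJ:

40.36 kJ


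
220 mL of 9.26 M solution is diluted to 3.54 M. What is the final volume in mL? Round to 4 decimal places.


Dilution: M1*V1 = M2*V2, solve for V2.
V2 = M1*V1 / M2
V2 = 9.26 * 220 / 3.54
V2 = 2037.2 / 3.54
V2 = 575.48022599 mL, rounded to 4 dp:

575.4802 mL


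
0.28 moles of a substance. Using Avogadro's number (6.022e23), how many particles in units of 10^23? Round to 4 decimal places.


N = n * NA, then divide by 1e23 for the requested units.
N / 1e23 = n * 6.022
N / 1e23 = 0.28 * 6.022
N / 1e23 = 1.68616, rounded to 4 dp:

1.6862


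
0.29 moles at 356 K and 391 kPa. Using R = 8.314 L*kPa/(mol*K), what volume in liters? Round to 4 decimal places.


PV = nRT, solve for V = nRT / P.
nRT = 0.29 * 8.314 * 356 = 858.3374
V = 858.3374 / 391
V = 2.19523632 L, rounded to 4 dp:

2.1952 L


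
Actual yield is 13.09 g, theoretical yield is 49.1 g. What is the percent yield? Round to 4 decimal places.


% yield = 100 * actual / theoretical
% yield = 100 * 13.09 / 49.1
% yield = 26.6598778 %, rounded to 4 dp:

26.6599 %


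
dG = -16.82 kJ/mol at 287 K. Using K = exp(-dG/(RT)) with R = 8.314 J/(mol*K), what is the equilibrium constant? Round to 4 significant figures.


dG is in kJ/mol; multiply by 1000 to match R in J/(mol*K).
RT = 8.314 * 287 = 2386.118 J/mol
exponent = -dG*1000 / (RT) = -(-16.82*1000) / 2386.118 = 7.04910654
K = exp(7.04910654)
K = 1151.8292, rounded to 4 significant figures:

1152


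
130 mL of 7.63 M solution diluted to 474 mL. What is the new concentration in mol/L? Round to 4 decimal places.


Dilution: M1*V1 = M2*V2, solve for M2.
M2 = M1*V1 / V2
M2 = 7.63 * 130 / 474
M2 = 991.9 / 474
M2 = 2.09261603 mol/L, rounded to 4 dp:

2.0926 mol/L


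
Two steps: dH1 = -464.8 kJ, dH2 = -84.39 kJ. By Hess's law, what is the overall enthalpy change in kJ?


Hess's law: enthalpy is a state function, so add the step enthalpies.
dH_total = dH1 + dH2 = -464.8 + (-84.39)
dH_total = -549.19 kJ:

-549.19 kJ


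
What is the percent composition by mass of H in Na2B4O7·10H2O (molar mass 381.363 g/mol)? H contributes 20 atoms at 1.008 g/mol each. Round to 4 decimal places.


pct = 100 * (n_elem * M_elem) / M_total
mass_contribution = 20 * 1.008 = 20.16 g/mol
pct = 100 * 20.16 / 381.363
pct = 5.28630203 %, rounded to 4 dp:

5.2863 %


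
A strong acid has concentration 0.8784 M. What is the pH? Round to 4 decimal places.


A strong acid dissociates completely, so [H+] equals the given concentration.
pH = -log10([H+]) = -log10(0.8784)
pH = 0.05630767, rounded to 4 dp:

0.0563


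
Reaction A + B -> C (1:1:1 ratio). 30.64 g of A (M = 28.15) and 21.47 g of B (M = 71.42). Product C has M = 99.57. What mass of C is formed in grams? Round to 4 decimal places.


Find moles of each reactant; the smaller value is the limiting reagent in a 1:1:1 reaction, so moles_C equals moles of the limiter.
n_A = mass_A / M_A = 30.64 / 28.15 = 1.088455 mol
n_B = mass_B / M_B = 21.47 / 71.42 = 0.300616 mol
Limiting reagent: B (smaller), n_limiting = 0.300616 mol
mass_C = n_limiting * M_C = 0.300616 * 99.57
mass_C = 29.93233512 g, rounded to 4 dp:

29.9323 g


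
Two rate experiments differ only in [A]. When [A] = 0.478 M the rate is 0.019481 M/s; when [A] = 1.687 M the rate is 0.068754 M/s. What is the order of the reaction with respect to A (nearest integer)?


Rate is proportional to [A]^n, so rate2/rate1 = ([A]2/[A]1)^n. Take logs to solve for n.
rate2/rate1 = 0.068754 / 0.019481 = 3.5293
[A]2/[A]1 = 1.687 / 0.478 = 3.5293
n = ln(3.5293) / ln(3.5293) = 1.0
Nearest integer order:

1


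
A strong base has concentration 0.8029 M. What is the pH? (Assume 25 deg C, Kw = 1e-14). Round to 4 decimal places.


A strong base dissociates completely, so [OH-] equals the given concentration.
pOH = -log10([OH-]) = -log10(0.8029) = 0.095339
pH = 14 - pOH = 14 - 0.095339
pH = 13.904661, rounded to 4 dp:

13.9047


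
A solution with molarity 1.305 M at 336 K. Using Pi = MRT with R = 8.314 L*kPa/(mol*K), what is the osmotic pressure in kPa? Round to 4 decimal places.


Osmotic pressure (van't Hoff): Pi = M*R*T.
RT = 8.314 * 336 = 2793.504
Pi = 1.305 * 2793.504
Pi = 3645.52272 kPa, rounded to 4 dp:

3645.5227 kPa


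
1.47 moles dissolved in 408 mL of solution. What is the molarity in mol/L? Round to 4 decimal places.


Convert volume to liters: V_L = V_mL / 1000.
V_L = 408 / 1000 = 0.408 L
M = n / V_L = 1.47 / 0.408
M = 3.60294118 mol/L, rounded to 4 dp:

3.6029 mol/L


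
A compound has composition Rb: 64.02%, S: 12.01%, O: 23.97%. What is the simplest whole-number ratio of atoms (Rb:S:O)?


Assume 100 g of compound, divide each mass% by atomic mass to get moles, then normalize by the smallest to get a raw atom ratio.
Moles per 100 g: Rb: 64.02/85.468 = 0.7491, S: 12.01/32.065 = 0.3746, O: 23.97/15.999 = 1.4982
Raw ratio (divide by min = 0.3746): Rb: 2.0, S: 1.0, O: 4.0
Multiply by 1 to clear fractions: Rb: 2.0 ~= 2, S: 1.0 ~= 1, O: 4.0 ~= 4
Reduce by GCD to get the simplest whole-number ratio:

2:1:4


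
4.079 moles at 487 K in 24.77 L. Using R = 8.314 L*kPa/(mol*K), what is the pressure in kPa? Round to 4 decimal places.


PV = nRT, solve for P = nRT / V.
nRT = 4.079 * 8.314 * 487 = 16515.5365
P = 16515.5365 / 24.77
P = 666.75561163 kPa, rounded to 4 dp:

666.7556 kPa


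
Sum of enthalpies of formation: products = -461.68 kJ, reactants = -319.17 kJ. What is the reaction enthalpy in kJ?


dH_rxn = sum(dH_f products) - sum(dH_f reactants)
dH_rxn = -461.68 - (-319.17)
dH_rxn = -142.51 kJ:

-142.51 kJ


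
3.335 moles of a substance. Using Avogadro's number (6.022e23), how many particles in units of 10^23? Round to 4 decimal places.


N = n * NA, then divide by 1e23 for the requested units.
N / 1e23 = n * 6.022
N / 1e23 = 3.335 * 6.022
N / 1e23 = 20.08337, rounded to 4 dp:

20.0834


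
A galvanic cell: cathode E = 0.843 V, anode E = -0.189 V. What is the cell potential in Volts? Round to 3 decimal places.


Standard cell potential: E_cell = E_cathode - E_anode.
E_cell = 0.843 - (-0.189)
E_cell = 1.032 V, rounded to 3 dp:

1.032 V


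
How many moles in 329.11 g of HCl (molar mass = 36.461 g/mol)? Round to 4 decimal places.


n = mass / M
n = 329.11 / 36.461
n = 9.02635693 mol, rounded to 4 dp:

9.0264 mol


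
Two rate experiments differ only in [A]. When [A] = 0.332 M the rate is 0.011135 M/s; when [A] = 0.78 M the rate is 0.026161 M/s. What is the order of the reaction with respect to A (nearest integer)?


Rate is proportional to [A]^n, so rate2/rate1 = ([A]2/[A]1)^n. Take logs to solve for n.
rate2/rate1 = 0.026161 / 0.011135 = 2.3494
[A]2/[A]1 = 0.78 / 0.332 = 2.3494
n = ln(2.3494) / ln(2.3494) = 1.0
Nearest integer order:

1


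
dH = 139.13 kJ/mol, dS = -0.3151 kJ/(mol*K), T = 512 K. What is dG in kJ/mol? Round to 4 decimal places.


Gibbs: dG = dH - T*dS (consistent units, dS already in kJ/(mol*K)).
T*dS = 512 * -0.3151 = -161.3312
dG = 139.13 - (-161.3312)
dG = 300.4612 kJ/mol, rounded to 4 dp:

300.4612 kJ/mol


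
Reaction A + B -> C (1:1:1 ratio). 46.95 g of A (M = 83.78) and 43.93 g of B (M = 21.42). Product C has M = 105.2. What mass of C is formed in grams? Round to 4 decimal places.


Find moles of each reactant; the smaller value is the limiting reagent in a 1:1:1 reaction, so moles_C equals moles of the limiter.
n_A = mass_A / M_A = 46.95 / 83.78 = 0.560396 mol
n_B = mass_B / M_B = 43.93 / 21.42 = 2.050887 mol
Limiting reagent: A (smaller), n_limiting = 0.560396 mol
mass_C = n_limiting * M_C = 0.560396 * 105.2
mass_C = 58.9536592 g, rounded to 4 dp:

58.9537 g


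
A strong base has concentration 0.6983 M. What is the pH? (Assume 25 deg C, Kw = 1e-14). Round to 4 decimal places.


A strong base dissociates completely, so [OH-] equals the given concentration.
pOH = -log10([OH-]) = -log10(0.6983) = 0.155958
pH = 14 - pOH = 14 - 0.155958
pH = 13.844042, rounded to 4 dp:

13.8440


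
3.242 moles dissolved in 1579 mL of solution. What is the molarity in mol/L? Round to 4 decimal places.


Convert volume to liters: V_L = V_mL / 1000.
V_L = 1579 / 1000 = 1.579 L
M = n / V_L = 3.242 / 1.579
M = 2.05319823 mol/L, rounded to 4 dp:

2.0532 mol/L


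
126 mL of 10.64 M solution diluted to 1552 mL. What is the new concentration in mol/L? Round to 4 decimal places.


Dilution: M1*V1 = M2*V2, solve for M2.
M2 = M1*V1 / V2
M2 = 10.64 * 126 / 1552
M2 = 1340.64 / 1552
M2 = 0.86381443 mol/L, rounded to 4 dp:

0.8638 mol/L


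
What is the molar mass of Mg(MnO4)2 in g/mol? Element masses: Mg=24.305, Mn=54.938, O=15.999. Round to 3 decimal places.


M = sum(count * atomic_mass) over atoms.
M = 1*24.305 + 2*54.938 + 8*15.999
M = 24.305 + 109.876 + 127.992
M = 262.173 g/mol, rounded to 3 dp:

262.173 g/mol


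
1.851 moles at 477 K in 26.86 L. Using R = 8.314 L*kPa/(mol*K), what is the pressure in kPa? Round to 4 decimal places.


PV = nRT, solve for P = nRT / V.
nRT = 1.851 * 8.314 * 477 = 7340.6551
P = 7340.6551 / 26.86
P = 273.29319062 kPa, rounded to 4 dp:

273.2932 kPa


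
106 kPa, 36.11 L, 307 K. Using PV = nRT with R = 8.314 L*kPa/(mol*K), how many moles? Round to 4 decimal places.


PV = nRT, solve for n = PV / (RT).
PV = 106 * 36.11 = 3827.66
RT = 8.314 * 307 = 2552.398
n = 3827.66 / 2552.398
n = 1.49963289 mol, rounded to 4 dp:

1.4996 mol


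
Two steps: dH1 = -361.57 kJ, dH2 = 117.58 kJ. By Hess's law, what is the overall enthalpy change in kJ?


Hess's law: enthalpy is a state function, so add the step enthalpies.
dH_total = dH1 + dH2 = -361.57 + (117.58)
dH_total = -243.99 kJ:

-243.99 kJ


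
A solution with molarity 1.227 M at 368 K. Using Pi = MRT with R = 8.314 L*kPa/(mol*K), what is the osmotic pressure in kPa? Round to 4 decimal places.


Osmotic pressure (van't Hoff): Pi = M*R*T.
RT = 8.314 * 368 = 3059.552
Pi = 1.227 * 3059.552
Pi = 3754.070304 kPa, rounded to 4 dp:

3754.0703 kPa


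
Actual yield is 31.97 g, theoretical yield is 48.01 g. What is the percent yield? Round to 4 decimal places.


% yield = 100 * actual / theoretical
% yield = 100 * 31.97 / 48.01
% yield = 66.59029369 %, rounded to 4 dp:

66.5903 %


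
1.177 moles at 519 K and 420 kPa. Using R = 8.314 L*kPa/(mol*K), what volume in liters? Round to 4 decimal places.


PV = nRT, solve for V = nRT / P.
nRT = 1.177 * 8.314 * 519 = 5078.715
V = 5078.715 / 420
V = 12.09217857 L, rounded to 4 dp:

12.0922 L


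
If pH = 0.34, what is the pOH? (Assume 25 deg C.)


At 25 deg C, pH + pOH = 14.
pOH = 14 - pH = 14 - 0.34
pOH = 13.66:

13.66


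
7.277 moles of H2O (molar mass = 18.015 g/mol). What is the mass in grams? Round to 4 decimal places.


mass = n * M
mass = 7.277 * 18.015
mass = 131.095155 g, rounded to 4 dp:

131.0952 g


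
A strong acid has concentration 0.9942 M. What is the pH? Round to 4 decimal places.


A strong acid dissociates completely, so [H+] equals the given concentration.
pH = -log10([H+]) = -log10(0.9942)
pH = 0.00252624, rounded to 4 dp:

0.0025


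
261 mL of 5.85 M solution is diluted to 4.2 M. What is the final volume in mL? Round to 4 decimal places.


Dilution: M1*V1 = M2*V2, solve for V2.
V2 = M1*V1 / M2
V2 = 5.85 * 261 / 4.2
V2 = 1526.85 / 4.2
V2 = 363.53571429 mL, rounded to 4 dp:

363.5357 mL


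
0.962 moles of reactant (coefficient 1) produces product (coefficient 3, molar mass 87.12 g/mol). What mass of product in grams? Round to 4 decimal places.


Use the coefficient ratio to convert reactant moles to product moles, then multiply by the product's molar mass.
moles_P = moles_R * (coeff_P / coeff_R) = 0.962 * (3/1) = 2.886
mass_P = moles_P * M_P = 2.886 * 87.12
mass_P = 251.42832 g, rounded to 4 dp:

251.4283 g


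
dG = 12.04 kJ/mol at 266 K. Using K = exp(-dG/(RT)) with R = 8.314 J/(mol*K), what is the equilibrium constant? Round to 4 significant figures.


dG is in kJ/mol; multiply by 1000 to match R in J/(mol*K).
RT = 8.314 * 266 = 2211.524 J/mol
exponent = -dG*1000 / (RT) = -(12.04*1000) / 2211.524 = -5.44420951
K = exp(-5.44420951)
K = 0.0043212546, rounded to 4 significant figures:

0.004321


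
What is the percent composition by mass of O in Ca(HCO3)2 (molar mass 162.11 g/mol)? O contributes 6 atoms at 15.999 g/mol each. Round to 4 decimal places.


pct = 100 * (n_elem * M_elem) / M_total
mass_contribution = 6 * 15.999 = 95.994 g/mol
pct = 100 * 95.994 / 162.11
pct = 59.2153476 %, rounded to 4 dp:

59.2153 %


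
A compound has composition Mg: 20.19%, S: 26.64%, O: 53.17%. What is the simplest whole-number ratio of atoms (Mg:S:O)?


Assume 100 g of compound, divide each mass% by atomic mass to get moles, then normalize by the smallest to get a raw atom ratio.
Moles per 100 g: Mg: 20.19/24.305 = 0.8307, S: 26.64/32.065 = 0.8308, O: 53.17/15.999 = 3.3233
Raw ratio (divide by min = 0.8307): Mg: 1.0, S: 1.0, O: 4.001
Multiply by 1 to clear fractions: Mg: 1.0 ~= 1, S: 1.0 ~= 1, O: 4.001 ~= 4
Reduce by GCD to get the simplest whole-number ratio:

1:1:4


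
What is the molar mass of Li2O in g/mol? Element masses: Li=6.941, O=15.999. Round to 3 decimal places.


M = sum(count * atomic_mass) over atoms.
M = 2*6.941 + 1*15.999
M = 13.882 + 15.999
M = 29.881 g/mol, rounded to 3 dp:

29.881 g/mol


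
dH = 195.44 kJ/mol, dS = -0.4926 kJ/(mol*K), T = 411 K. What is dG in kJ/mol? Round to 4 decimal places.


Gibbs: dG = dH - T*dS (consistent units, dS already in kJ/(mol*K)).
T*dS = 411 * -0.4926 = -202.4586
dG = 195.44 - (-202.4586)
dG = 397.8986 kJ/mol, rounded to 4 dp:

397.8986 kJ/mol


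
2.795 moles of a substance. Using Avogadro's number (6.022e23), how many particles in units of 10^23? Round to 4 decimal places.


N = n * NA, then divide by 1e23 for the requested units.
N / 1e23 = n * 6.022
N / 1e23 = 2.795 * 6.022
N / 1e23 = 16.83149, rounded to 4 dp:

16.8315


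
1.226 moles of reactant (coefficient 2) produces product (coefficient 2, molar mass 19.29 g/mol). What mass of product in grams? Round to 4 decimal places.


Use the coefficient ratio to convert reactant moles to product moles, then multiply by the product's molar mass.
moles_P = moles_R * (coeff_P / coeff_R) = 1.226 * (2/2) = 1.226
mass_P = moles_P * M_P = 1.226 * 19.29
mass_P = 23.64954 g, rounded to 4 dp:

23.6495 g


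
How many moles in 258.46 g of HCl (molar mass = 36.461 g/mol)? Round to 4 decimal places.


n = mass / M
n = 258.46 / 36.461
n = 7.08867009 mol, rounded to 4 dp:

7.0887 mol


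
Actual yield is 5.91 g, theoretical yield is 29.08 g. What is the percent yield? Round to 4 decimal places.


% yield = 100 * actual / theoretical
% yield = 100 * 5.91 / 29.08
% yield = 20.32324622 %, rounded to 4 dp:

20.3232 %


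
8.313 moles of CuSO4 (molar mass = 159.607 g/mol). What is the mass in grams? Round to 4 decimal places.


mass = n * M
mass = 8.313 * 159.607
mass = 1326.812991 g, rounded to 4 dp:

1326.8130 g


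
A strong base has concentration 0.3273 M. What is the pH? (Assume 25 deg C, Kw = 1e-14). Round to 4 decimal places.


A strong base dissociates completely, so [OH-] equals the given concentration.
pOH = -log10([OH-]) = -log10(0.3273) = 0.485054
pH = 14 - pOH = 14 - 0.485054
pH = 13.514946, rounded to 4 dp:

13.5149


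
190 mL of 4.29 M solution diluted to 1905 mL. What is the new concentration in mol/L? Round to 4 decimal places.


Dilution: M1*V1 = M2*V2, solve for M2.
M2 = M1*V1 / V2
M2 = 4.29 * 190 / 1905
M2 = 815.1 / 1905
M2 = 0.42787402 mol/L, rounded to 4 dp:

0.4279 mol/L


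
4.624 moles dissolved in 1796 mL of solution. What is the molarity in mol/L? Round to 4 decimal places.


Convert volume to liters: V_L = V_mL / 1000.
V_L = 1796 / 1000 = 1.796 L
M = n / V_L = 4.624 / 1.796
M = 2.57461024 mol/L, rounded to 4 dp:

2.5746 mol/L


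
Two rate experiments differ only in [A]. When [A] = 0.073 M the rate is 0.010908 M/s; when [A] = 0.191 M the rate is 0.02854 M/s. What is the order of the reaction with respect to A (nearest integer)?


Rate is proportional to [A]^n, so rate2/rate1 = ([A]2/[A]1)^n. Take logs to solve for n.
rate2/rate1 = 0.02854 / 0.010908 = 2.6164
[A]2/[A]1 = 0.191 / 0.073 = 2.6164
n = ln(2.6164) / ln(2.6164) = 1.0
Nearest integer order:

1


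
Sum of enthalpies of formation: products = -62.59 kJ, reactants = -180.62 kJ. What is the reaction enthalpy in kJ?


dH_rxn = sum(dH_f products) - sum(dH_f reactants)
dH_rxn = -62.59 - (-180.62)
dH_rxn = 118.03 kJ:

118.03 kJ


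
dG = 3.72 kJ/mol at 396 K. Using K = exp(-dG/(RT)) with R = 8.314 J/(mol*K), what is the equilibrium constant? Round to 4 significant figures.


dG is in kJ/mol; multiply by 1000 to match R in J/(mol*K).
RT = 8.314 * 396 = 3292.344 J/mol
exponent = -dG*1000 / (RT) = -(3.72*1000) / 3292.344 = -1.12989408
K = exp(-1.12989408)
K = 0.32306747, rounded to 4 significant figures:

0.3231


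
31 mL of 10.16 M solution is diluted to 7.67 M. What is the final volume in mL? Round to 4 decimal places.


Dilution: M1*V1 = M2*V2, solve for V2.
V2 = M1*V1 / M2
V2 = 10.16 * 31 / 7.67
V2 = 314.96 / 7.67
V2 = 41.06388527 mL, rounded to 4 dp:

41.0639 mL


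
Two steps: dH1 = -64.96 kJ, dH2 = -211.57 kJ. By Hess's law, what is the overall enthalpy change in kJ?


Hess's law: enthalpy is a state function, so add the step enthalpies.
dH_total = dH1 + dH2 = -64.96 + (-211.57)
dH_total = -276.53 kJ:

-276.53 kJ


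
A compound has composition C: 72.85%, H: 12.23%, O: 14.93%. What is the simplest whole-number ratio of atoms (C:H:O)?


Assume 100 g of compound, divide each mass% by atomic mass to get moles, then normalize by the smallest to get a raw atom ratio.
Moles per 100 g: C: 72.85/12.011 = 6.0653, H: 12.23/1.008 = 12.1329, O: 14.93/15.999 = 0.9332
Raw ratio (divide by min = 0.9332): C: 6.5, H: 13.002, O: 1.0
Multiply by 2 to clear fractions: C: 12.999 ~= 13, H: 26.003 ~= 26, O: 2.0 ~= 2
Reduce by GCD to get the simplest whole-number ratio:

13:26:2


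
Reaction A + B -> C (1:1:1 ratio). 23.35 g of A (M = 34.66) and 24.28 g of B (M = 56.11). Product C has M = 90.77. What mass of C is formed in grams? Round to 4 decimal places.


Find moles of each reactant; the smaller value is the limiting reagent in a 1:1:1 reaction, so moles_C equals moles of the limiter.
n_A = mass_A / M_A = 23.35 / 34.66 = 0.673687 mol
n_B = mass_B / M_B = 24.28 / 56.11 = 0.432721 mol
Limiting reagent: B (smaller), n_limiting = 0.432721 mol
mass_C = n_limiting * M_C = 0.432721 * 90.77
mass_C = 39.27808517 g, rounded to 4 dp:

39.2781 g


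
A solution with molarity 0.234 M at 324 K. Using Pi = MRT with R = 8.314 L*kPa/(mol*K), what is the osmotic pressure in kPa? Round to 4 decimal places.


Osmotic pressure (van't Hoff): Pi = M*R*T.
RT = 8.314 * 324 = 2693.736
Pi = 0.234 * 2693.736
Pi = 630.334224 kPa, rounded to 4 dp:

630.3342 kPa


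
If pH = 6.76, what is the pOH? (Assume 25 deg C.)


At 25 deg C, pH + pOH = 14.
pOH = 14 - pH = 14 - 6.76
pOH = 7.24:

7.24


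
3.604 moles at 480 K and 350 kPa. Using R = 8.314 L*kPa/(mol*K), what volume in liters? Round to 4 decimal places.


PV = nRT, solve for V = nRT / P.
nRT = 3.604 * 8.314 * 480 = 14382.5549
V = 14382.5549 / 350
V = 41.093014 L, rounded to 4 dp:

41.0930 L


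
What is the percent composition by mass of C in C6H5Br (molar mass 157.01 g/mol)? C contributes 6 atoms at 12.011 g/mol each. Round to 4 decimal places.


pct = 100 * (n_elem * M_elem) / M_total
mass_contribution = 6 * 12.011 = 72.066 g/mol
pct = 100 * 72.066 / 157.01
pct = 45.89898733 %, rounded to 4 dp:

45.8990 %


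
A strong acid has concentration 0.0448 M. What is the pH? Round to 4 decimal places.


A strong acid dissociates completely, so [H+] equals the given concentration.
pH = -log10([H+]) = -log10(0.0448)
pH = 1.34872199, rounded to 4 dp:

1.3487


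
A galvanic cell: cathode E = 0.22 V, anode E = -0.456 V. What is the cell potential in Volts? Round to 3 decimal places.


Standard cell potential: E_cell = E_cathode - E_anode.
E_cell = 0.22 - (-0.456)
E_cell = 0.676 V, rounded to 3 dp:

0.676 V


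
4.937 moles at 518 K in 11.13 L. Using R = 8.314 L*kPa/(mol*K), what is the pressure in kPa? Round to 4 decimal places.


PV = nRT, solve for P = nRT / V.
nRT = 4.937 * 8.314 * 518 = 21261.9409
P = 21261.9409 / 11.13
P = 1910.32712489 kPa, rounded to 4 dp:

1910.3271 kPa


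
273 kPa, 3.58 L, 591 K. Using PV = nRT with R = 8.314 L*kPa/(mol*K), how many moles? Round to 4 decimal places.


PV = nRT, solve for n = PV / (RT).
PV = 273 * 3.58 = 977.34
RT = 8.314 * 591 = 4913.574
n = 977.34 / 4913.574
n = 0.19890613 mol, rounded to 4 dp:

0.1989 mol


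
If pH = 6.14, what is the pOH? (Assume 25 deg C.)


At 25 deg C, pH + pOH = 14.
pOH = 14 - pH = 14 - 6.14
pOH = 7.86:

7.86


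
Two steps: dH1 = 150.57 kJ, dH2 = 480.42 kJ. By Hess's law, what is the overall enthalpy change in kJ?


Hess's law: enthalpy is a state function, so add the step enthalpies.
dH_total = dH1 + dH2 = 150.57 + (480.42)
dH_total = 630.99 kJ:

630.99 kJ


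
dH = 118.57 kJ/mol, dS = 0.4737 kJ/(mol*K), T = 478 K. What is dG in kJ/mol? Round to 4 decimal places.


Gibbs: dG = dH - T*dS (consistent units, dS already in kJ/(mol*K)).
T*dS = 478 * 0.4737 = 226.4286
dG = 118.57 - (226.4286)
dG = -107.8586 kJ/mol, rounded to 4 dp:

-107.8586 kJ/mol


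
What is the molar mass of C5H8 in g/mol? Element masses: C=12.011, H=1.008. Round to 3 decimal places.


M = sum(count * atomic_mass) over atoms.
M = 5*12.011 + 8*1.008
M = 60.055 + 8.064
M = 68.119 g/mol, rounded to 3 dp:

68.119 g/mol


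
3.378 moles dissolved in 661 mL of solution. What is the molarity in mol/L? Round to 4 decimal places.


Convert volume to liters: V_L = V_mL / 1000.
V_L = 661 / 1000 = 0.661 L
M = n / V_L = 3.378 / 0.661
M = 5.11043873 mol/L, rounded to 4 dp:

5.1104 mol/L


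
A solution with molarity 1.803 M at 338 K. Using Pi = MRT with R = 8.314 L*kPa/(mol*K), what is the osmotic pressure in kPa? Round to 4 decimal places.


Osmotic pressure (van't Hoff): Pi = M*R*T.
RT = 8.314 * 338 = 2810.132
Pi = 1.803 * 2810.132
Pi = 5066.667996 kPa, rounded to 4 dp:

5066.6680 kPa


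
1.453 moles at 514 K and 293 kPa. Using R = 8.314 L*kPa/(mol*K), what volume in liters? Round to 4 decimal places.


PV = nRT, solve for V = nRT / P.
nRT = 1.453 * 8.314 * 514 = 6209.2444
V = 6209.2444 / 293
V = 21.19196041 L, rounded to 4 dp:

21.1920 L
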